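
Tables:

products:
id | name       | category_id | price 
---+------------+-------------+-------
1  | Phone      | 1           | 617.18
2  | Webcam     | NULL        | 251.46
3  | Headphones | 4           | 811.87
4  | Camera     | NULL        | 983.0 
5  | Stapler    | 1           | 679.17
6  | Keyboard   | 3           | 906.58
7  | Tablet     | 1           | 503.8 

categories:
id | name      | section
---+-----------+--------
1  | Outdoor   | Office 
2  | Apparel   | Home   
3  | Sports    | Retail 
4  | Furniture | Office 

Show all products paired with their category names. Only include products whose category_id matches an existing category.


INNER JOIN keeps only products rows whose category_id matches an id in categories. Walk through each product:
  - product 1 (Phone): category_id=1 -> matches Outdoor
  - product 2 (Webcam): category_id=NULL, no match -> dropped
  - product 3 (Headphones): category_id=4 -> matches Furniture
  - product 4 (Camera): category_id=NULL, no match -> dropped
  - product 5 (Stapler): category_id=1 -> matches Outdoor
  - product 6 (Keyboard): category_id=3 -> matches Sports
  - product 7 (Tablet): category_id=1 -> matches Outdoor
So 2 of 7 rows are dropped.

SQL:
SELECT a.name, b.name AS category
FROM products a
INNER JOIN categories b ON a.category_id = b.id

Result:
name       | category 
-----------+----------
Phone      | Outdoor  
Headphones | Furniture
Stapler    | Outdoor  
Keyboard   | Sports   
Tablet     | Outdoor  


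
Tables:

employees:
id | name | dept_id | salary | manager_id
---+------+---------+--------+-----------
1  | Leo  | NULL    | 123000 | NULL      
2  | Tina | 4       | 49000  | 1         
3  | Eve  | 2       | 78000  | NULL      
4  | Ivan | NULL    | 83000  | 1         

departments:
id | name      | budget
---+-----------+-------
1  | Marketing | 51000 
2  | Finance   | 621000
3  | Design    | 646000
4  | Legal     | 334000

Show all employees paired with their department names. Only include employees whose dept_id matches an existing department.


INNER JOIN keeps only employees rows whose dept_id matches an id in departments. Walk through each employee:
  - employee 1 (Leo): dept_id=NULL, no match -> dropped
  - employee 2 (Tina): dept_id=4 -> matches Legal
  - employee 3 (Eve): dept_id=2 -> matches Finance
  - employee 4 (Ivan): dept_id=NULL, no match -> dropped
So 2 of 4 rows are dropped.

SQL:
SELECT a.name, b.name AS department
FROM employees a
INNER JOIN departments b ON a.dept_id = b.id

Result:
name | department
-----+-----------
Tina | Legal     
Eve  | Finance   


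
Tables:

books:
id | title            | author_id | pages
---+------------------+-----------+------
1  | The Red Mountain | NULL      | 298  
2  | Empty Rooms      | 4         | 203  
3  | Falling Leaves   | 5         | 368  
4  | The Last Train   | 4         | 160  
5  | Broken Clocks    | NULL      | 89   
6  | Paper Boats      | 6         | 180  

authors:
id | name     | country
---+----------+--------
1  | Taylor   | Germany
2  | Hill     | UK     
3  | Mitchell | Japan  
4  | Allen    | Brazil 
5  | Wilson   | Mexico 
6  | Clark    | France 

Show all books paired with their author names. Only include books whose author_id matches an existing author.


INNER JOIN keeps only books rows whose author_id matches an id in authors. Walk through each book:
  - book 1 (The Red Mountain): author_id=NULL, no match -> dropped
  - book 2 (Empty Rooms): author_id=4 -> matches Allen
  - book 3 (Falling Leaves): author_id=5 -> matches Wilson
  - book 4 (The Last Train): author_id=4 -> matches Allen
  - book 5 (Broken Clocks): author_id=NULL, no match -> dropped
  - book 6 (Paper Boats): author_id=6 -> matches Clark
So 2 of 6 rows are dropped.

SQL:
SELECT a.title, b.name AS author
FROM books a
INNER JOIN authors b ON a.author_id = b.id

Result:
title          | author
---------------+-------
Empty Rooms    | Allen 
Falling Leaves | Wilson
The Last Train | Allen 
Paper Boats    | Clark 


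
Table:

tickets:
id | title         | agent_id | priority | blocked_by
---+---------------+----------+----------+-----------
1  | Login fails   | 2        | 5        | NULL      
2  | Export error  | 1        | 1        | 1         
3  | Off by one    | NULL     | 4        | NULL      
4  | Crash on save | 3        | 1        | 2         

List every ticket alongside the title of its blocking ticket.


This is a self-join: tickets is joined to a second copy of itself, matching each row's blocked_by to another row's id. Use LEFT JOIN so rows with blocked_by=NULL are kept.
  - ticket 1 (Login fails): blocked_by=NULL -> NULL
  - ticket 2 (Export error): blocked_by=1 -> Login fails
  - ticket 3 (Off by one): blocked_by=NULL -> NULL
  - ticket 4 (Crash on save): blocked_by=2 -> Export error

SQL:
SELECT a.title AS item, b.title AS blocked_by
FROM tickets a
LEFT JOIN tickets b ON a.blocked_by = b.id

Result:
item          | blocked_by  
--------------+-------------
Login fails   | NULL        
Export error  | Login fails 
Off by one    | NULL        
Crash on save | Export error


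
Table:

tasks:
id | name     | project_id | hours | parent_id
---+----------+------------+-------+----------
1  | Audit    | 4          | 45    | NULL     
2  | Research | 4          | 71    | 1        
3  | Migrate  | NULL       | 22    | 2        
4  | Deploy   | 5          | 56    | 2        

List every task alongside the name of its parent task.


This is a self-join: tasks is joined to a second copy of itself, matching each row's parent_id to another row's id. Use LEFT JOIN so rows with parent_id=NULL are kept.
  - task 1 (Audit): parent_id=NULL -> NULL
  - task 2 (Research): parent_id=1 -> Audit
  - task 3 (Migrate): parent_id=2 -> Research
  - task 4 (Deploy): parent_id=2 -> Research

SQL:
SELECT a.name AS item, b.name AS parent
FROM tasks a
LEFT JOIN tasks b ON a.parent_id = b.id

Result:
item     | parent  
---------+---------
Audit    | NULL    
Research | Audit   
Migrate  | Research
Deploy   | Research


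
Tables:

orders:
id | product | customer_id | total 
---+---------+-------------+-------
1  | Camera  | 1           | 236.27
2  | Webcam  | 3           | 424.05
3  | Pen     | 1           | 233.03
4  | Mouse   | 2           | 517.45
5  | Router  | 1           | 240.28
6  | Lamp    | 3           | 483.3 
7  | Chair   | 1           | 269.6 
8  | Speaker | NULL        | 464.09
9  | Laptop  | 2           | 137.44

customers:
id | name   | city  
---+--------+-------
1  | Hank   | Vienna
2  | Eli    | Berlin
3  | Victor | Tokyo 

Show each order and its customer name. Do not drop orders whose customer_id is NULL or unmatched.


LEFT JOIN keeps every row from orders (the left table); where customer_id has no match in customers, the customer columns become NULL. Walk through each order:
  - order 1 (Camera): customer_id=1 -> matches Hank
  - order 2 (Webcam): customer_id=3 -> matches Victor
  - order 3 (Pen): customer_id=1 -> matches Hank
  - order 4 (Mouse): customer_id=2 -> matches Eli
  - order 5 (Router): customer_id=1 -> matches Hank
  - order 6 (Lamp): customer_id=3 -> matches Victor
  - order 7 (Chair): customer_id=1 -> matches Hank
  - order 8 (Speaker): customer_id=NULL, no match -> kept with NULL
  - order 9 (Laptop): customer_id=2 -> matches Eli
All 9 rows appear; 1 has NULL customer.

SQL:
SELECT a.product, b.name AS customer
FROM orders a
LEFT JOIN customers b ON a.customer_id = b.id

Result:
product | customer
--------+---------
Camera  | Hank    
Webcam  | Victor  
Pen     | Hank    
Mouse   | Eli     
Router  | Hank    
Lamp    | Victor  
Chair   | Hank    
Speaker | NULL    
Laptop  | Eli     


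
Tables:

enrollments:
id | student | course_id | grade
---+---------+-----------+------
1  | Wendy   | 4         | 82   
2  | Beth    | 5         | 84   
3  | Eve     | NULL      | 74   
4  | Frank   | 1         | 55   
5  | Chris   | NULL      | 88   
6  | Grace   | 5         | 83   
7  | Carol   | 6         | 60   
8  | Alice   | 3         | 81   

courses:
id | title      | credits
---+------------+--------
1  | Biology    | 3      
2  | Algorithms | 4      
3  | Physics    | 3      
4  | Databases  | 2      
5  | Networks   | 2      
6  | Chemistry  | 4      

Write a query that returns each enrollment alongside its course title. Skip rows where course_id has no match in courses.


INNER JOIN keeps only enrollments rows whose course_id matches an id in courses. Walk through each enrollment:
  - enrollment 1 (Wendy): course_id=4 -> matches Databases
  - enrollment 2 (Beth): course_id=5 -> matches Networks
  - enrollment 3 (Eve): course_id=NULL, no match -> dropped
  - enrollment 4 (Frank): course_id=1 -> matches Biology
  - enrollment 5 (Chris): course_id=NULL, no match -> dropped
  - enrollment 6 (Grace): course_id=5 -> matches Networks
  - enrollment 7 (Carol): course_id=6 -> matches Chemistry
  - enrollment 8 (Alice): course_id=3 -> matches Physics
So 2 of 8 rows are dropped.

SQL:
SELECT a.student, b.title AS course
FROM enrollments a
INNER JOIN courses b ON a.course_id = b.id

Result:
student | course   
--------+----------
Wendy   | Databases
Beth    | Networks 
Frank   | Biology  
Grace   | Networks 
Carol   | Chemistry
Alice   | Physics  


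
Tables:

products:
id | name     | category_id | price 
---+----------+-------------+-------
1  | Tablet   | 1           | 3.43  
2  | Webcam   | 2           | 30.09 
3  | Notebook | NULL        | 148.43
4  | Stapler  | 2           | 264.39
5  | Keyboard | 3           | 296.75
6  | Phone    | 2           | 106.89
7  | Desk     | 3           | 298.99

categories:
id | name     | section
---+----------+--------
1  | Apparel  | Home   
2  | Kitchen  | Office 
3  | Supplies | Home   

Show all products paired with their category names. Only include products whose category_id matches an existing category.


INNER JOIN keeps only products rows whose category_id matches an id in categories. Walk through each product:
  - product 1 (Tablet): category_id=1 -> matches Apparel
  - product 2 (Webcam): category_id=2 -> matches Kitchen
  - product 3 (Notebook): category_id=NULL, no match -> dropped
  - product 4 (Stapler): category_id=2 -> matches Kitchen
  - product 5 (Keyboard): category_id=3 -> matches Supplies
  - product 6 (Phone): category_id=2 -> matches Kitchen
  - product 7 (Desk): category_id=3 -> matches Supplies
So 1 of 7 rows is dropped.

SQL:
SELECT a.name, b.name AS category
FROM products a
INNER JOIN categories b ON a.category_id = b.id

Result:
name     | category
---------+---------
Tablet   | Apparel 
Webcam   | Kitchen 
Stapler  | Kitchen 
Keyboard | Supplies
Phone    | Kitchen 
Desk     | Supplies


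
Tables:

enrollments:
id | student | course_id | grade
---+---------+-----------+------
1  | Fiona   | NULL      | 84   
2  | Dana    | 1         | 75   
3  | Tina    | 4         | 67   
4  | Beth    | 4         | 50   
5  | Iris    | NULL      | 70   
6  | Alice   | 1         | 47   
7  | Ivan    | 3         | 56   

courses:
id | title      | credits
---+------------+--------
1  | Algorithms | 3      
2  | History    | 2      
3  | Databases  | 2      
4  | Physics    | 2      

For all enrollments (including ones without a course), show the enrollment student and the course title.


LEFT JOIN keeps every row from enrollments (the left table); where course_id has no match in courses, the course columns become NULL. Walk through each enrollment:
  - enrollment 1 (Fiona): course_id=NULL, no match -> kept with NULL
  - enrollment 2 (Dana): course_id=1 -> matches Algorithms
  - enrollment 3 (Tina): course_id=4 -> matches Physics
  - enrollment 4 (Beth): course_id=4 -> matches Physics
  - enrollment 5 (Iris): course_id=NULL, no match -> kept with NULL
  - enrollment 6 (Alice): course_id=1 -> matches Algorithms
  - enrollment 7 (Ivan): course_id=3 -> matches Databases
All 7 rows appear; 2 have NULL course.

SQL:
SELECT a.student, b.title AS course
FROM enrollments a
LEFT JOIN courses b ON a.course_id = b.id

Result:
student | course    
--------+-----------
Fiona   | NULL      
Dana    | Algorithms
Tina    | Physics   
Beth    | Physics   
Iris    | NULL      
Alice   | Algorithms
Ivan    | Databases 


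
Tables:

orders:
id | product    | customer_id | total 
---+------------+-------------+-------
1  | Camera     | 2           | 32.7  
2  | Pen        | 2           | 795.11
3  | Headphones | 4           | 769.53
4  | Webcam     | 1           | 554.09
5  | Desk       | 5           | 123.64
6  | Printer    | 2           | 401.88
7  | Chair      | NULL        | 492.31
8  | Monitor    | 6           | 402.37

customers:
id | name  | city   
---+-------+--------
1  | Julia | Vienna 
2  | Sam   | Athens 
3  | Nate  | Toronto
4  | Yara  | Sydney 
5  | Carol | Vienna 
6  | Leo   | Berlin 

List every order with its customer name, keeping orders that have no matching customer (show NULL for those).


LEFT JOIN keeps every row from orders (the left table); where customer_id has no match in customers, the customer columns become NULL. Walk through each order:
  - order 1 (Camera): customer_id=2 -> matches Sam
  - order 2 (Pen): customer_id=2 -> matches Sam
  - order 3 (Headphones): customer_id=4 -> matches Yara
  - order 4 (Webcam): customer_id=1 -> matches Julia
  - order 5 (Desk): customer_id=5 -> matches Carol
  - order 6 (Printer): customer_id=2 -> matches Sam
  - order 7 (Chair): customer_id=NULL, no match -> kept with NULL
  - order 8 (Monitor): customer_id=6 -> matches Leo
All 8 rows appear; 1 has NULL customer.

SQL:
SELECT a.product, b.name AS customer
FROM orders a
LEFT JOIN customers b ON a.customer_id = b.id

Result:
product    | customer
-----------+---------
Camera     | Sam     
Pen        | Sam     
Headphones | Yara    
Webcam     | Julia   
Desk       | Carol   
Printer    | Sam     
Chair      | NULL    
Monitor    | Leo     


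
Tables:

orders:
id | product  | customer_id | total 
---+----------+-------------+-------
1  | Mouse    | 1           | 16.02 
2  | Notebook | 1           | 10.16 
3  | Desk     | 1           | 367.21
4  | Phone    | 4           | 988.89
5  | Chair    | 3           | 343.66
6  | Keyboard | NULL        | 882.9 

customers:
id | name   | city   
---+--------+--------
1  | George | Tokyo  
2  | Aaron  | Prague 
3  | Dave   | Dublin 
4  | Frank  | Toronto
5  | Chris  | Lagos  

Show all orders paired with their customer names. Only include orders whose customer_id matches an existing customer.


INNER JOIN keeps only orders rows whose customer_id matches an id in customers. Walk through each order:
  - order 1 (Mouse): customer_id=1 -> matches George
  - order 2 (Notebook): customer_id=1 -> matches George
  - order 3 (Desk): customer_id=1 -> matches George
  - order 4 (Phone): customer_id=4 -> matches Frank
  - order 5 (Chair): customer_id=3 -> matches Dave
  - order 6 (Keyboard): customer_id=NULL, no match -> dropped
So 1 of 6 rows is dropped.

SQL:
SELECT a.product, b.name AS customer
FROM orders a
INNER JOIN customers b ON a.customer_id = b.id

Result:
product  | customer
---------+---------
Mouse    | George  
Notebook | George  
Desk     | George  
Phone    | Frank   
Chair    | Dave    


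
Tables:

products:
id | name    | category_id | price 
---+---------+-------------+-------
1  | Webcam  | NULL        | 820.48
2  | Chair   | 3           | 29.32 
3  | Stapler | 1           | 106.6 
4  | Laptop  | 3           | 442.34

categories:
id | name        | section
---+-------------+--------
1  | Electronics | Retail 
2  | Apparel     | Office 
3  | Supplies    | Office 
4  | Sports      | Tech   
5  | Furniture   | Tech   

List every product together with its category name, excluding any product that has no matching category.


INNER JOIN keeps only products rows whose category_id matches an id in categories. Walk through each product:
  - product 1 (Webcam): category_id=NULL, no match -> dropped
  - product 2 (Chair): category_id=3 -> matches Supplies
  - product 3 (Stapler): category_id=1 -> matches Electronics
  - product 4 (Laptop): category_id=3 -> matches Supplies
So 1 of 4 rows is dropped.

SQL:
SELECT a.name, b.name AS category
FROM products a
INNER JOIN categories b ON a.category_id = b.id

Result:
name    | category   
--------+------------
Chair   | Supplies   
Stapler | Electronics
Laptop  | Supplies   


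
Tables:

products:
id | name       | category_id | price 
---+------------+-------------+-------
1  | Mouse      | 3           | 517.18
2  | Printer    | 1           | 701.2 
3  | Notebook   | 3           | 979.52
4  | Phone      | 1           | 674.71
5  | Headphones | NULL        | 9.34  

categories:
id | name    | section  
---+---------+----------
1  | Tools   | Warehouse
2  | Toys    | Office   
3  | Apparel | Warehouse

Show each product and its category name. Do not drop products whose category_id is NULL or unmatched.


LEFT JOIN keeps every row from products (the left table); where category_id has no match in categories, the category columns become NULL. Walk through each product:
  - product 1 (Mouse): category_id=3 -> matches Apparel
  - product 2 (Printer): category_id=1 -> matches Tools
  - product 3 (Notebook): category_id=3 -> matches Apparel
  - product 4 (Phone): category_id=1 -> matches Tools
  - product 5 (Headphones): category_id=NULL, no match -> kept with NULL
All 5 rows appear; 1 has NULL category.

SQL:
SELECT a.name, b.name AS category
FROM products a
LEFT JOIN categories b ON a.category_id = b.id

Result:
name       | category
-----------+---------
Mouse      | Apparel 
Printer    | Tools   
Notebook   | Apparel 
Phone      | Tools   
Headphones | NULL    


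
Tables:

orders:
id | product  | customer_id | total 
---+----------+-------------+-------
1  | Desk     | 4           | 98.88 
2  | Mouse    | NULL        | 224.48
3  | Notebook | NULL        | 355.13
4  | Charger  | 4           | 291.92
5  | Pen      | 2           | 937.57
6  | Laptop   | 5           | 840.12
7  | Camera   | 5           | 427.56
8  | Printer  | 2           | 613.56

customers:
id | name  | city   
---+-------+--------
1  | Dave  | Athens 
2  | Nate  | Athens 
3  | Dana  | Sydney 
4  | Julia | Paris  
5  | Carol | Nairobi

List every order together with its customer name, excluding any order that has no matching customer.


INNER JOIN keeps only orders rows whose customer_id matches an id in customers. Walk through each order:
  - order 1 (Desk): customer_id=4 -> matches Julia
  - order 2 (Mouse): customer_id=NULL, no match -> dropped
  - order 3 (Notebook): customer_id=NULL, no match -> dropped
  - order 4 (Charger): customer_id=4 -> matches Julia
  - order 5 (Pen): customer_id=2 -> matches Nate
  - order 6 (Laptop): customer_id=5 -> matches Carol
  - order 7 (Camera): customer_id=5 -> matches Carol
  - order 8 (Printer): customer_id=2 -> matches Nate
So 2 of 8 rows are dropped.

SQL:
SELECT a.product, b.name AS customer
FROM orders a
INNER JOIN customers b ON a.customer_id = b.id

Result:
product | customer
--------+---------
Desk    | Julia   
Charger | Julia   
Pen     | Nate    
Laptop  | Carol   
Camera  | Carol   
Printer | Nate    


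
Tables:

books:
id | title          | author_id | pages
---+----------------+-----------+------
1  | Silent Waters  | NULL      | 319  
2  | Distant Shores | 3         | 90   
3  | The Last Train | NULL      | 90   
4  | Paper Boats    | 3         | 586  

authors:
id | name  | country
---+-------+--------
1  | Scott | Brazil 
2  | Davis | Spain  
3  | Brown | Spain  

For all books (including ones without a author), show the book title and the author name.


LEFT JOIN keeps every row from books (the left table); where author_id has no match in authors, the author columns become NULL. Walk through each book:
  - book 1 (Silent Waters): author_id=NULL, no match -> kept with NULL
  - book 2 (Distant Shores): author_id=3 -> matches Brown
  - book 3 (The Last Train): author_id=NULL, no match -> kept with NULL
  - book 4 (Paper Boats): author_id=3 -> matches Brown
All 4 rows appear; 2 have NULL author.

SQL:
SELECT a.title, b.name AS author
FROM books a
LEFT JOIN authors b ON a.author_id = b.id

Result:
title          | author
---------------+-------
Silent Waters  | NULL  
Distant Shores | Brown 
The Last Train | NULL  
Paper Boats    | Brown 


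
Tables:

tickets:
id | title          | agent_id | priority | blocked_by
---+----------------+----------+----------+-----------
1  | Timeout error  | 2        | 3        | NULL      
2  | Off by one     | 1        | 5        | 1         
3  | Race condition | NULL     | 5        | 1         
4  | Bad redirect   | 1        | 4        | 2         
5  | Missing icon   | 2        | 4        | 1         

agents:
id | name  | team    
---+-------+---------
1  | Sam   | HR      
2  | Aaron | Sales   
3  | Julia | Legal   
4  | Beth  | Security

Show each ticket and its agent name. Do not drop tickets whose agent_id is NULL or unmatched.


LEFT JOIN keeps every row from tickets (the left table); where agent_id has no match in agents, the agent columns become NULL. Walk through each ticket:
  - ticket 1 (Timeout error): agent_id=2 -> matches Aaron
  - ticket 2 (Off by one): agent_id=1 -> matches Sam
  - ticket 3 (Race condition): agent_id=NULL, no match -> kept with NULL
  - ticket 4 (Bad redirect): agent_id=1 -> matches Sam
  - ticket 5 (Missing icon): agent_id=2 -> matches Aaron
All 5 rows appear; 1 has NULL agent.

SQL:
SELECT a.title, b.name AS agent
FROM tickets a
LEFT JOIN agents b ON a.agent_id = b.id

Result:
title          | agent
---------------+------
Timeout error  | Aaron
Off by one     | Sam  
Race condition | NULL 
Bad redirect   | Sam  
Missing icon   | Aaron


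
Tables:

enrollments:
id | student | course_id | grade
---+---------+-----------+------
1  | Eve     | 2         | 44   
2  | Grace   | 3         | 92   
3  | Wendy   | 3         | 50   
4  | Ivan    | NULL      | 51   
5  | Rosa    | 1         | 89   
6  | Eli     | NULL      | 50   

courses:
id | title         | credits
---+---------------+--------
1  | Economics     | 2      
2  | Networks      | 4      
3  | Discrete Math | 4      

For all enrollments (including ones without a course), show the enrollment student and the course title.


LEFT JOIN keeps every row from enrollments (the left table); where course_id has no match in courses, the course columns become NULL. Walk through each enrollment:
  - enrollment 1 (Eve): course_id=2 -> matches Networks
  - enrollment 2 (Grace): course_id=3 -> matches Discrete Math
  - enrollment 3 (Wendy): course_id=3 -> matches Discrete Math
  - enrollment 4 (Ivan): course_id=NULL, no match -> kept with NULL
  - enrollment 5 (Rosa): course_id=1 -> matches Economics
  - enrollment 6 (Eli): course_id=NULL, no match -> kept with NULL
All 6 rows appear; 2 have NULL course.

SQL:
SELECT a.student, b.title AS course
FROM enrollments a
LEFT JOIN courses b ON a.course_id = b.id

Result:
student | course       
--------+--------------
Eve     | Networks     
Grace   | Discrete Math
Wendy   | Discrete Math
Ivan    | NULL         
Rosa    | Economics    
Eli     | NULL         


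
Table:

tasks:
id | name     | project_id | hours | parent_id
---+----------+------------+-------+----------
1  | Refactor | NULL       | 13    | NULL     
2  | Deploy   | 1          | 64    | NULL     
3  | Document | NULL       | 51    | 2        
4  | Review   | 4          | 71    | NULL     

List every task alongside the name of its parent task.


This is a self-join: tasks is joined to a second copy of itself, matching each row's parent_id to another row's id. Use LEFT JOIN so rows with parent_id=NULL are kept.
  - task 1 (Refactor): parent_id=NULL -> NULL
  - task 2 (Deploy): parent_id=NULL -> NULL
  - task 3 (Document): parent_id=2 -> Deploy
  - task 4 (Review): parent_id=NULL -> NULL

SQL:
SELECT a.name AS item, b.name AS parent
FROM tasks a
LEFT JOIN tasks b ON a.parent_id = b.id

Result:
item     | parent
---------+-------
Refactor | NULL  
Deploy   | NULL  
Document | Deploy
Review   | NULL  


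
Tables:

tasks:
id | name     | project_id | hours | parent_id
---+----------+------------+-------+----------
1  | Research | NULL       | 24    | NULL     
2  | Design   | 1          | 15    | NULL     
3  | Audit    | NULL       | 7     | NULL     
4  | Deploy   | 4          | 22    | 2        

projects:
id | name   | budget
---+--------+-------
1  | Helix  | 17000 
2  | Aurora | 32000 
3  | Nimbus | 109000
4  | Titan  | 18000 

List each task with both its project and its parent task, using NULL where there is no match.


Two LEFT JOINs from the same base table tasks: one to projects via project_id, one to tasks itself via parent_id. Both are LEFT so every task is preserved.
Match against projects:
  - task 1 (Research): project_id=NULL, no match -> kept with NULL
  - task 2 (Design): project_id=1 -> matches Helix
  - task 3 (Audit): project_id=NULL, no match -> kept with NULL
  - task 4 (Deploy): project_id=4 -> matches Titan
Match against tasks (self):
  - task 1 (Research): parent_id=NULL -> NULL
  - task 2 (Design): parent_id=NULL -> NULL
  - task 3 (Audit): parent_id=NULL -> NULL
  - task 4 (Deploy): parent_id=2 -> Design

SQL:
SELECT a.name, b.name AS project, c.name AS parent
FROM tasks a
LEFT JOIN projects b ON a.project_id = b.id
LEFT JOIN tasks c ON a.parent_id = c.id

Result:
name     | project | parent
---------+---------+-------
Research | NULL    | NULL  
Design   | Helix   | NULL  
Audit    | NULL    | NULL  
Deploy   | Titan   | Design


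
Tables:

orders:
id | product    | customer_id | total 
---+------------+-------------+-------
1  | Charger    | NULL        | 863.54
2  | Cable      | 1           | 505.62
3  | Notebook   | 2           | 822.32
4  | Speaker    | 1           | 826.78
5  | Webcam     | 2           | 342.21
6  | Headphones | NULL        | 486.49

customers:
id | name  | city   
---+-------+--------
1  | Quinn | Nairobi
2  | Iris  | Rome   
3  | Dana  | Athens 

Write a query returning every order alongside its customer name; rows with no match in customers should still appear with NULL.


LEFT JOIN keeps every row from orders (the left table); where customer_id has no match in customers, the customer columns become NULL. Walk through each order:
  - order 1 (Charger): customer_id=NULL, no match -> kept with NULL
  - order 2 (Cable): customer_id=1 -> matches Quinn
  - order 3 (Notebook): customer_id=2 -> matches Iris
  - order 4 (Speaker): customer_id=1 -> matches Quinn
  - order 5 (Webcam): customer_id=2 -> matches Iris
  - order 6 (Headphones): customer_id=NULL, no match -> kept with NULL
All 6 rows appear; 2 have NULL customer.

SQL:
SELECT a.product, b.name AS customer
FROM orders a
LEFT JOIN customers b ON a.customer_id = b.id

Result:
product    | customer
-----------+---------
Charger    | NULL    
Cable      | Quinn   
Notebook   | Iris    
Speaker    | Quinn   
Webcam     | Iris    
Headphones | NULL    


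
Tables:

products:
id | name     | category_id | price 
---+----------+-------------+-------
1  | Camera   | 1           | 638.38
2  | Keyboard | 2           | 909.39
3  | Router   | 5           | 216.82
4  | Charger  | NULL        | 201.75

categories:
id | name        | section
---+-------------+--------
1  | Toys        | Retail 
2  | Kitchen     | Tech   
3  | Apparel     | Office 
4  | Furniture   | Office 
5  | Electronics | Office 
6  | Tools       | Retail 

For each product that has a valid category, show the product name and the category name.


INNER JOIN keeps only products rows whose category_id matches an id in categories. Walk through each product:
  - product 1 (Camera): category_id=1 -> matches Toys
  - product 2 (Keyboard): category_id=2 -> matches Kitchen
  - product 3 (Router): category_id=5 -> matches Electronics
  - product 4 (Charger): category_id=NULL, no match -> dropped
So 1 of 4 rows is dropped.

SQL:
SELECT a.name, b.name AS category
FROM products a
INNER JOIN categories b ON a.category_id = b.id

Result:
name     | category   
---------+------------
Camera   | Toys       
Keyboard | Kitchen    
Router   | Electronics


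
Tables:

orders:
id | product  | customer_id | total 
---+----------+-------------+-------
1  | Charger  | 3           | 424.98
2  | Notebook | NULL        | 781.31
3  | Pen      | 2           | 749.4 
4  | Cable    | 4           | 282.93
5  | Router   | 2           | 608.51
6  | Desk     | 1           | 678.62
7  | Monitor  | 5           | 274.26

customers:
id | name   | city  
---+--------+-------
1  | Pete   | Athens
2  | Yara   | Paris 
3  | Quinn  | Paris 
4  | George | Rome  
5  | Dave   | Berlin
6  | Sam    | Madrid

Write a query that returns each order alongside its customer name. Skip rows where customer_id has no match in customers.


INNER JOIN keeps only orders rows whose customer_id matches an id in customers. Walk through each order:
  - order 1 (Charger): customer_id=3 -> matches Quinn
  - order 2 (Notebook): customer_id=NULL, no match -> dropped
  - order 3 (Pen): customer_id=2 -> matches Yara
  - order 4 (Cable): customer_id=4 -> matches George
  - order 5 (Router): customer_id=2 -> matches Yara
  - order 6 (Desk): customer_id=1 -> matches Pete
  - order 7 (Monitor): customer_id=5 -> matches Dave
So 1 of 7 rows is dropped.

SQL:
SELECT a.product, b.name AS customer
FROM orders a
INNER JOIN customers b ON a.customer_id = b.id

Result:
product | customer
--------+---------
Charger | Quinn   
Pen     | Yara    
Cable   | George  
Router  | Yara    
Desk    | Pete    
Monitor | Dave    


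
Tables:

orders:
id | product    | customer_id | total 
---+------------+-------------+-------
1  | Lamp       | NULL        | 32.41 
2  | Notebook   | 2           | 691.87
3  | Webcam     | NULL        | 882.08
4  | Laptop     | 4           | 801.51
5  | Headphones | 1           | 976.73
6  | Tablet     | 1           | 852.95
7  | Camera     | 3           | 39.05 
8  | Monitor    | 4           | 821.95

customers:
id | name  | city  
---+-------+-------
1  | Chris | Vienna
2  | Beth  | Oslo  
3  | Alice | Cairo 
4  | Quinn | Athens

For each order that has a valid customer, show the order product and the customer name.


INNER JOIN keeps only orders rows whose customer_id matches an id in customers. Walk through each order:
  - order 1 (Lamp): customer_id=NULL, no match -> dropped
  - order 2 (Notebook): customer_id=2 -> matches Beth
  - order 3 (Webcam): customer_id=NULL, no match -> dropped
  - order 4 (Laptop): customer_id=4 -> matches Quinn
  - order 5 (Headphones): customer_id=1 -> matches Chris
  - order 6 (Tablet): customer_id=1 -> matches Chris
  - order 7 (Camera): customer_id=3 -> matches Alice
  - order 8 (Monitor): customer_id=4 -> matches Quinn
So 2 of 8 rows are dropped.

SQL:
SELECT a.product, b.name AS customer
FROM orders a
INNER JOIN customers b ON a.customer_id = b.id

Result:
product    | customer
-----------+---------
Notebook   | Beth    
Laptop     | Quinn   
Headphones | Chris   
Tablet     | Chris   
Camera     | Alice   
Monitor    | Quinn   


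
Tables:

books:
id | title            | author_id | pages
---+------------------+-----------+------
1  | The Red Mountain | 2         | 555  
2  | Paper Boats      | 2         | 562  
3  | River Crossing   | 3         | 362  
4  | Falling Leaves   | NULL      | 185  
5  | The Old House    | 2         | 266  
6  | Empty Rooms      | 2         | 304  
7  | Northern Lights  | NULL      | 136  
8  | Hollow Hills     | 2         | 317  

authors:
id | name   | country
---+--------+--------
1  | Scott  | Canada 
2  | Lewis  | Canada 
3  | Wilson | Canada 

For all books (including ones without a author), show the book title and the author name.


LEFT JOIN keeps every row from books (the left table); where author_id has no match in authors, the author columns become NULL. Walk through each book:
  - book 1 (The Red Mountain): author_id=2 -> matches Lewis
  - book 2 (Paper Boats): author_id=2 -> matches Lewis
  - book 3 (River Crossing): author_id=3 -> matches Wilson
  - book 4 (Falling Leaves): author_id=NULL, no match -> kept with NULL
  - book 5 (The Old House): author_id=2 -> matches Lewis
  - book 6 (Empty Rooms): author_id=2 -> matches Lewis
  - book 7 (Northern Lights): author_id=NULL, no match -> kept with NULL
  - book 8 (Hollow Hills): author_id=2 -> matches Lewis
All 8 rows appear; 2 have NULL author.

SQL:
SELECT a.title, b.name AS author
FROM books a
LEFT JOIN authors b ON a.author_id = b.id

Result:
title            | author
-----------------+-------
The Red Mountain | Lewis 
Paper Boats      | Lewis 
River Crossing   | Wilson
Falling Leaves   | NULL  
The Old House    | Lewis 
Empty Rooms      | Lewis 
Northern Lights  | NULL  
Hollow Hills     | Lewis 


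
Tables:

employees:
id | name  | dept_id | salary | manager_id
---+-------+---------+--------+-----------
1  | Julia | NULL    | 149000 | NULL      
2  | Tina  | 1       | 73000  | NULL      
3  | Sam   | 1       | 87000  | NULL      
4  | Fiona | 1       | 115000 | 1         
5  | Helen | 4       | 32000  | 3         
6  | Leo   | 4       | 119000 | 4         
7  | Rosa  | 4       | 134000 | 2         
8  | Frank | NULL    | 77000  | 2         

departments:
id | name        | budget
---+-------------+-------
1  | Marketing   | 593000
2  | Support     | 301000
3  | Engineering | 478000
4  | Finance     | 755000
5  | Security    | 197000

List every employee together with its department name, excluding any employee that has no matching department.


INNER JOIN keeps only employees rows whose dept_id matches an id in departments. Walk through each employee:
  - employee 1 (Julia): dept_id=NULL, no match -> dropped
  - employee 2 (Tina): dept_id=1 -> matches Marketing
  - employee 3 (Sam): dept_id=1 -> matches Marketing
  - employee 4 (Fiona): dept_id=1 -> matches Marketing
  - employee 5 (Helen): dept_id=4 -> matches Finance
  - employee 6 (Leo): dept_id=4 -> matches Finance
  - employee 7 (Rosa): dept_id=4 -> matches Finance
  - employee 8 (Frank): dept_id=NULL, no match -> dropped
So 2 of 8 rows are dropped.

SQL:
SELECT a.name, b.name AS department
FROM employees a
INNER JOIN departments b ON a.dept_id = b.id

Result:
name  | department
------+-----------
Tina  | Marketing 
Sam   | Marketing 
Fiona | Marketing 
Helen | Finance   
Leo   | Finance   
Rosa  | Finance   


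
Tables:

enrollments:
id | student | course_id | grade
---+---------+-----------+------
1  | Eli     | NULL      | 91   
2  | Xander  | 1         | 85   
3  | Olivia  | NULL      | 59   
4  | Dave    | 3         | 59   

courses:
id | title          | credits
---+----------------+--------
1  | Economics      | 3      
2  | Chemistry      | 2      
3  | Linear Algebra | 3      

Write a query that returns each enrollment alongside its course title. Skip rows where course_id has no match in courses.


INNER JOIN keeps only enrollments rows whose course_id matches an id in courses. Walk through each enrollment:
  - enrollment 1 (Eli): course_id=NULL, no match -> dropped
  - enrollment 2 (Xander): course_id=1 -> matches Economics
  - enrollment 3 (Olivia): course_id=NULL, no match -> dropped
  - enrollment 4 (Dave): course_id=3 -> matches Linear Algebra
So 2 of 4 rows are dropped.

SQL:
SELECT a.student, b.title AS course
FROM enrollments a
INNER JOIN courses b ON a.course_id = b.id

Result:
student | course        
--------+---------------
Xander  | Economics     
Dave    | Linear Algebra


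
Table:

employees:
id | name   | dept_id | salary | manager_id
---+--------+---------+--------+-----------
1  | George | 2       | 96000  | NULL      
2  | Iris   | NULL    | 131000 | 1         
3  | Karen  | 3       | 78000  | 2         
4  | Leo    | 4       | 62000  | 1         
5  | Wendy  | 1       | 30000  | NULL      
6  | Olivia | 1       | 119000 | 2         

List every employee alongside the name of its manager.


This is a self-join: employees is joined to a second copy of itself, matching each row's manager_id to another row's id. Use LEFT JOIN so rows with manager_id=NULL are kept.
  - employee 1 (George): manager_id=NULL -> NULL
  - employee 2 (Iris): manager_id=1 -> George
  - employee 3 (Karen): manager_id=2 -> Iris
  - employee 4 (Leo): manager_id=1 -> George
  - employee 5 (Wendy): manager_id=NULL -> NULL
  - employee 6 (Olivia): manager_id=2 -> Iris

SQL:
SELECT a.name AS item, b.name AS manager
FROM employees a
LEFT JOIN employees b ON a.manager_id = b.id

Result:
item   | manager
-------+--------
George | NULL   
Iris   | George 
Karen  | Iris   
Leo    | George 
Wendy  | NULL   
Olivia | Iris   


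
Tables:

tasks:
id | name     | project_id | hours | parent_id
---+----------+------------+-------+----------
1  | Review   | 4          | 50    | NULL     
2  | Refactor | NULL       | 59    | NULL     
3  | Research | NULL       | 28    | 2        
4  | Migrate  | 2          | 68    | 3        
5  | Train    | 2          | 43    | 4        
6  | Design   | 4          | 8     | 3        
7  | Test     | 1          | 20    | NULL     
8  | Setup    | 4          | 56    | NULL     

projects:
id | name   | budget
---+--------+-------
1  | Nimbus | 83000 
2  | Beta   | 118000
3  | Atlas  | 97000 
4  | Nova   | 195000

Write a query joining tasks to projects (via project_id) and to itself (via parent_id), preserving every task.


Two LEFT JOINs from the same base table tasks: one to projects via project_id, one to tasks itself via parent_id. Both are LEFT so every task is preserved.
Match against projects:
  - task 1 (Review): project_id=4 -> matches Nova
  - task 2 (Refactor): project_id=NULL, no match -> kept with NULL
  - task 3 (Research): project_id=NULL, no match -> kept with NULL
  - task 4 (Migrate): project_id=2 -> matches Beta
  - task 5 (Train): project_id=2 -> matches Beta
  - task 6 (Design): project_id=4 -> matches Nova
  - task 7 (Test): project_id=1 -> matches Nimbus
  - task 8 (Setup): project_id=4 -> matches Nova
Match against tasks (self):
  - task 1 (Review): parent_id=NULL -> NULL
  - task 2 (Refactor): parent_id=NULL -> NULL
  - task 3 (Research): parent_id=2 -> Refactor
  - task 4 (Migrate): parent_id=3 -> Research
  - task 5 (Train): parent_id=4 -> Migrate
  - task 6 (Design): parent_id=3 -> Research
  - task 7 (Test): parent_id=NULL -> NULL
  - task 8 (Setup): parent_id=NULL -> NULL

SQL:
SELECT a.name, b.name AS project, c.name AS parent
FROM tasks a
LEFT JOIN projects b ON a.project_id = b.id
LEFT JOIN tasks c ON a.parent_id = c.id

Result:
name     | project | parent  
---------+---------+---------
Review   | Nova    | NULL    
Refactor | NULL    | NULL    
Research | NULL    | Refactor
Migrate  | Beta    | Research
Train    | Beta    | Migrate 
Design   | Nova    | Research
Test     | Nimbus  | NULL    
Setup    | Nova    | NULL    


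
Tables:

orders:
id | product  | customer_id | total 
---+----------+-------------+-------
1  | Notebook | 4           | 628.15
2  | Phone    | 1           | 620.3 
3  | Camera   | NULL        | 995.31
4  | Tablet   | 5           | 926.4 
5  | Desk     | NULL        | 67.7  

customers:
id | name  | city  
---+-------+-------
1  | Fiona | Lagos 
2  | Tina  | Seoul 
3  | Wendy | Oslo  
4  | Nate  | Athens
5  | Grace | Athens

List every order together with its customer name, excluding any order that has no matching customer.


INNER JOIN keeps only orders rows whose customer_id matches an id in customers. Walk through each order:
  - order 1 (Notebook): customer_id=4 -> matches Nate
  - order 2 (Phone): customer_id=1 -> matches Fiona
  - order 3 (Camera): customer_id=NULL, no match -> dropped
  - order 4 (Tablet): customer_id=5 -> matches Grace
  - order 5 (Desk): customer_id=NULL, no match -> dropped
So 2 of 5 rows are dropped.

SQL:
SELECT a.product, b.name AS customer
FROM orders a
INNER JOIN customers b ON a.customer_id = b.id

Result:
product  | customer
---------+---------
Notebook | Nate    
Phone    | Fiona   
Tablet   | Grace   


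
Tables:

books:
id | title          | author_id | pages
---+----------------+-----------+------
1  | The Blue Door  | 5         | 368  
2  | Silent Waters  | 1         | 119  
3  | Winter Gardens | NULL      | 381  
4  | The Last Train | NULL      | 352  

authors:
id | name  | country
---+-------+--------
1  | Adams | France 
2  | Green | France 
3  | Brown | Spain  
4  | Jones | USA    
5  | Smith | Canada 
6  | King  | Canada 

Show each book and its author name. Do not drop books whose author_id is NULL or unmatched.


LEFT JOIN keeps every row from books (the left table); where author_id has no match in authors, the author columns become NULL. Walk through each book:
  - book 1 (The Blue Door): author_id=5 -> matches Smith
  - book 2 (Silent Waters): author_id=1 -> matches Adams
  - book 3 (Winter Gardens): author_id=NULL, no match -> kept with NULL
  - book 4 (The Last Train): author_id=NULL, no match -> kept with NULL
All 4 rows appear; 2 have NULL author.

SQL:
SELECT a.title, b.name AS author
FROM books a
LEFT JOIN authors b ON a.author_id = b.id

Result:
title          | author
---------------+-------
The Blue Door  | Smith 
Silent Waters  | Adams 
Winter Gardens | NULL  
The Last Train | NULL  
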